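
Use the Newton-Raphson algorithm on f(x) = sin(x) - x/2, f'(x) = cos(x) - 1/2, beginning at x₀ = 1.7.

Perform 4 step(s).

f(x) = sin(x) - x/2
f'(x) = cos(x) - 1/2
x₀ = 1.7

Newton-Raphson formula: x_{n+1} = x_n - f(x_n)/f'(x_n)

Iteration 1:
  f(1.700000) = 0.141665
  f'(1.700000) = -0.628844
  x_1 = 1.700000 - 0.141665/(-0.628844) = 1.925278
Iteration 2:
  f(1.925278) = -0.024812
  f'(1.925278) = -0.847104
  x_2 = 1.925278 - (-0.024812)/(-0.847104) = 1.895987
Iteration 3:
  f(1.895987) = -0.000404
  f'(1.895987) = -0.819490
  x_3 = 1.895987 - (-0.000404)/(-0.819490) = 1.895494
Iteration 4:
  f(1.895494) = 0.000000
  f'(1.895494) = -0.819023
  x_4 = 1.895494 - 0.000000/(-0.819023) = 1.895494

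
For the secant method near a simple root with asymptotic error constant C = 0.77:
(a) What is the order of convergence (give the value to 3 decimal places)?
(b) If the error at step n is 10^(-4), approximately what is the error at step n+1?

(a) Secant method has superlinear convergence with order φ = (1+√5)/2 ≈ 1.618.
    This means |e_{n+1}| ≈ C|e_n|^1.618.

(b) With |e_n| = 10^(-4) and C = 0.77:
    |e_{n+1}| ≈ 0.77 × (10^(-4))^1.618 = 0.77 × 10^(-6.47)

(a) ≈ 1.618 (golden ratio); (b) |e_{n+1}| ≈ 2.596e-07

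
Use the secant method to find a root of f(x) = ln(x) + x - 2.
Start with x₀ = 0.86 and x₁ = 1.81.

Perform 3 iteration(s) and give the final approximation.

f(x) = ln(x) + x - 2
x₀ = 0.86, x₁ = 1.81

Secant formula: x_{n+1} = x_n - f(x_n)(x_n - x_{n-1})/(f(x_n) - f(x_{n-1}))

Iteration 1:
  f(0.860000) = -1.290823
  f(1.810000) = 0.403327
  x_2 = 1.810000 - 0.403327×(1.810000 - 0.860000)/(0.403327 - (-1.290823))
       = 1.583833
Iteration 2:
  f(1.810000) = 0.403327
  f(1.583833) = 0.043681
  x_3 = 1.583833 - 0.043681×(1.583833 - 1.810000)/(0.043681 - 0.403327)
       = 1.556364
Iteration 3:
  f(1.583833) = 0.043681
  f(1.556364) = -0.001284
  x_4 = 1.556364 - (-0.001284)×(1.556364 - 1.583833)/(-0.001284 - 0.043681)
       = 1.557148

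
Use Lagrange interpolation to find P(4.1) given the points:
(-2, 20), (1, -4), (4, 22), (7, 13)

Lagrange interpolation formula:
P(x) = Σ yᵢ × Lᵢ(x)
where Lᵢ(x) = Π_{j≠i} (x - xⱼ)/(xᵢ - xⱼ)

L_0(4.1) = (4.1 - 1)/(-2 - 1) × (4.1 - 4)/(-2 - 4) × (4.1 - 7)/(-2 - 7) = 0.005549
L_1(4.1) = (4.1 - (-2))/(1 - (-2)) × (4.1 - 4)/(1 - 4) × (4.1 - 7)/(1 - 7) = -0.032759
L_2(4.1) = (4.1 - (-2))/(4 - (-2)) × (4.1 - 1)/(4 - 1) × (4.1 - 7)/(4 - 7) = 1.015537
L_3(4.1) = (4.1 - (-2))/(7 - (-2)) × (4.1 - 1)/(7 - 1) × (4.1 - 4)/(7 - 4) = 0.011673

P(4.1) = 20×L_0(4.1) + (-4)×L_1(4.1) + 22×L_2(4.1) + 13×L_3(4.1)
P(4.1) = 22.735586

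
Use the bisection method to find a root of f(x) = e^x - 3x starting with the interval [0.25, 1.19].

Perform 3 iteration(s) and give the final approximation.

f(x) = e^x - 3x
Initial interval: [0.25, 1.19]

Iteration 1:
  c_1 = (0.250000 + 1.190000)/2 = 0.720000
  f(c_1) = f(0.720000) = -0.105567
  f(a) × f(c) < 0, new interval: [0.250000, 0.720000]
Iteration 2:
  c_2 = (0.250000 + 0.720000)/2 = 0.485000
  f(c_2) = f(0.485000) = 0.169175
  f(a) × f(c) ≥ 0, new interval: [0.485000, 0.720000]
Iteration 3:
  c_3 = (0.485000 + 0.720000)/2 = 0.602500
  f(c_3) = f(0.602500) = 0.019180
  f(a) × f(c) ≥ 0, new interval: [0.602500, 0.720000]

After 3 iteration(s), the approximation is c_3 = 0.602500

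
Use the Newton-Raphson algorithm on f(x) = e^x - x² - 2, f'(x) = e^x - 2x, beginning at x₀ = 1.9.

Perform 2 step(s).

f(x) = e^x - x² - 2
f'(x) = e^x - 2x
x₀ = 1.9

Newton-Raphson formula: x_{n+1} = x_n - f(x_n)/f'(x_n)

Iteration 1:
  f(1.900000) = 1.075894
  f'(1.900000) = 2.885894
  x_1 = 1.900000 - 1.075894/2.885894 = 1.527189
Iteration 2:
  f(1.527189) = 0.272906
  f'(1.527189) = 1.550834
  x_2 = 1.527189 - 0.272906/1.550834 = 1.351215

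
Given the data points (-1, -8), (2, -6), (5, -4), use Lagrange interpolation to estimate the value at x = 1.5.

Lagrange interpolation formula:
P(x) = Σ yᵢ × Lᵢ(x)
where Lᵢ(x) = Π_{j≠i} (x - xⱼ)/(xᵢ - xⱼ)

L_0(1.5) = (1.5 - 2)/(-1 - 2) × (1.5 - 5)/(-1 - 5) = 0.097222
L_1(1.5) = (1.5 - (-1))/(2 - (-1)) × (1.5 - 5)/(2 - 5) = 0.972222
L_2(1.5) = (1.5 - (-1))/(5 - (-1)) × (1.5 - 2)/(5 - 2) = -0.069444

P(1.5) = (-8)×L_0(1.5) + (-6)×L_1(1.5) + (-4)×L_2(1.5)
P(1.5) = -6.333333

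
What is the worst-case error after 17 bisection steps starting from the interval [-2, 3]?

Bisection error bound: |error| ≤ (b-a)/2^n
|error| ≤ (3 - (-2))/2^17 = 5/2^17
|error| ≤ 0.0000381470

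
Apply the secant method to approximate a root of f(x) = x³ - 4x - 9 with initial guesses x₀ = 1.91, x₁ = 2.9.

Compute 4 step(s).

f(x) = x³ - 4x - 9
x₀ = 1.91, x₁ = 2.9

Secant formula: x_{n+1} = x_n - f(x_n)(x_n - x_{n-1})/(f(x_n) - f(x_{n-1}))

Iteration 1:
  f(1.910000) = -9.672129
  f(2.900000) = 3.789000
  x_2 = 2.900000 - 3.789000×(2.900000 - 1.910000)/(3.789000 - (-9.672129))
       = 2.621338
Iteration 2:
  f(2.900000) = 3.789000
  f(2.621338) = -1.473062
  x_3 = 2.621338 - (-1.473062)×(2.621338 - 2.900000)/(-1.473062 - 3.789000)
       = 2.699346
Iteration 3:
  f(2.621338) = -1.473062
  f(2.699346) = -0.128676
  x_4 = 2.699346 - (-0.128676)×(2.699346 - 2.621338)/(-0.128676 - (-1.473062))
       = 2.706813
Iteration 4:
  f(2.699346) = -0.128676
  f(2.706813) = 0.005123
  x_5 = 2.706813 - 0.005123×(2.706813 - 2.699346)/(0.005123 - (-0.128676))
       = 2.706527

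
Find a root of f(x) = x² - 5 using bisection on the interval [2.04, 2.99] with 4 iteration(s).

f(x) = x² - 5
Initial interval: [2.04, 2.99]

Iteration 1:
  c_1 = (2.040000 + 2.990000)/2 = 2.515000
  f(c_1) = f(2.515000) = 1.325225
  f(a) × f(c) < 0, new interval: [2.040000, 2.515000]
Iteration 2:
  c_2 = (2.040000 + 2.515000)/2 = 2.277500
  f(c_2) = f(2.277500) = 0.187006
  f(a) × f(c) < 0, new interval: [2.040000, 2.277500]
Iteration 3:
  c_3 = (2.040000 + 2.277500)/2 = 2.158750
  f(c_3) = f(2.158750) = -0.339798
  f(a) × f(c) ≥ 0, new interval: [2.158750, 2.277500]
Iteration 4:
  c_4 = (2.158750 + 2.277500)/2 = 2.218125
  f(c_4) = f(2.218125) = -0.079921
  f(a) × f(c) ≥ 0, new interval: [2.218125, 2.277500]

After 4 iteration(s), the approximation is c_4 = 2.218125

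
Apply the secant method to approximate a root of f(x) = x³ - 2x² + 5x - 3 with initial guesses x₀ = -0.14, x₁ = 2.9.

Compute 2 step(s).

f(x) = x³ - 2x² + 5x - 3
x₀ = -0.14, x₁ = 2.9

Secant formula: x_{n+1} = x_n - f(x_n)(x_n - x_{n-1})/(f(x_n) - f(x_{n-1}))

Iteration 1:
  f(-0.140000) = -3.741944
  f(2.900000) = 19.069000
  x_2 = 2.900000 - 19.069000×(2.900000 - (-0.140000))/(19.069000 - (-3.741944))
       = 0.358686
Iteration 2:
  f(2.900000) = 19.069000
  f(0.358686) = -1.417732
  x_3 = 0.358686 - (-1.417732)×(0.358686 - 2.900000)/(-1.417732 - 19.069000)
       = 0.534552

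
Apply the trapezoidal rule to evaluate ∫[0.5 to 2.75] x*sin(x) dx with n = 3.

f(x) = x*sin(x)
a = 0.5, b = 2.75, n = 3
h = (b - a)/n = 0.750000

Trapezoidal rule: (h/2)[f(x₀) + 2f(x₁) + 2f(x₂) + ... + f(xₙ)]

x_0 = 0.5000, f(x_0) = 0.239713, coefficient = 1
x_1 = 1.2500, f(x_1) = 1.186231, coefficient = 2
x_2 = 2.0000, f(x_2) = 1.818595, coefficient = 2
x_3 = 2.7500, f(x_3) = 1.049568, coefficient = 1

I ≈ (0.750000/2) × 7.298932 = 2.737099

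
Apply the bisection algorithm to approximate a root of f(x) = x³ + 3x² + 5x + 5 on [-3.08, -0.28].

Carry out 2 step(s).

f(x) = x³ + 3x² + 5x + 5
Initial interval: [-3.08, -0.28]

Iteration 1:
  c_1 = (-3.080000 + (-0.280000))/2 = -1.680000
  f(c_1) = f(-1.680000) = 0.325568
  f(a) × f(c) < 0, new interval: [-3.080000, -1.680000]
Iteration 2:
  c_2 = (-3.080000 + (-1.680000))/2 = -2.380000
  f(c_2) = f(-2.380000) = -3.388072
  f(a) × f(c) ≥ 0, new interval: [-2.380000, -1.680000]

After 2 iteration(s), the approximation is c_2 = -2.380000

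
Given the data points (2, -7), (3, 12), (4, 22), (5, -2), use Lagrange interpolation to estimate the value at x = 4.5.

Lagrange interpolation formula:
P(x) = Σ yᵢ × Lᵢ(x)
where Lᵢ(x) = Π_{j≠i} (x - xⱼ)/(xᵢ - xⱼ)

L_0(4.5) = (4.5 - 3)/(2 - 3) × (4.5 - 4)/(2 - 4) × (4.5 - 5)/(2 - 5) = 0.062500
L_1(4.5) = (4.5 - 2)/(3 - 2) × (4.5 - 4)/(3 - 4) × (4.5 - 5)/(3 - 5) = -0.312500
L_2(4.5) = (4.5 - 2)/(4 - 2) × (4.5 - 3)/(4 - 3) × (4.5 - 5)/(4 - 5) = 0.937500
L_3(4.5) = (4.5 - 2)/(5 - 2) × (4.5 - 3)/(5 - 3) × (4.5 - 4)/(5 - 4) = 0.312500

P(4.5) = (-7)×L_0(4.5) + 12×L_1(4.5) + 22×L_2(4.5) + (-2)×L_3(4.5)
P(4.5) = 15.812500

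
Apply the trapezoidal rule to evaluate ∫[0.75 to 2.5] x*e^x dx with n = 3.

f(x) = x*e^x
a = 0.75, b = 2.5, n = 3
h = (b - a)/n = 0.583333

Trapezoidal rule: (h/2)[f(x₀) + 2f(x₁) + 2f(x₂) + ... + f(xₙ)]

x_0 = 0.7500, f(x_0) = 1.587750, coefficient = 1
x_1 = 1.3333, f(x_1) = 5.058224, coefficient = 2
x_2 = 1.9167, f(x_2) = 13.029998, coefficient = 2
x_3 = 2.5000, f(x_3) = 30.456235, coefficient = 1

I ≈ (0.583333/2) × 68.220429 = 19.897625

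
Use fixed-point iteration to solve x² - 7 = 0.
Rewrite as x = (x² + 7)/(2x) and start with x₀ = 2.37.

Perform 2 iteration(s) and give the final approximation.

Equation: x² - 7 = 0
Fixed-point form: x = (x² + 7)/(2x)
x₀ = 2.37

x_1 = g(2.370000) = 2.661793
x_2 = g(2.661793) = 2.645800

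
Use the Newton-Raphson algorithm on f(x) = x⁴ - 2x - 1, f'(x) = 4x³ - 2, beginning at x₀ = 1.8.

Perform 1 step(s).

f(x) = x⁴ - 2x - 1
f'(x) = 4x³ - 2
x₀ = 1.8

Newton-Raphson formula: x_{n+1} = x_n - f(x_n)/f'(x_n)

Iteration 1:
  f(1.800000) = 5.897600
  f'(1.800000) = 21.328000
  x_1 = 1.800000 - 5.897600/21.328000 = 1.523481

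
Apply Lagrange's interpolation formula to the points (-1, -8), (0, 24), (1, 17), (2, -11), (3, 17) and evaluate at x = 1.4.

Lagrange interpolation formula:
P(x) = Σ yᵢ × Lᵢ(x)
where Lᵢ(x) = Π_{j≠i} (x - xⱼ)/(xᵢ - xⱼ)

L_0(1.4) = (1.4 - 0)/(-1 - 0) × (1.4 - 1)/(-1 - 1) × (1.4 - 2)/(-1 - 2) × (1.4 - 3)/(-1 - 3) = 0.022400
L_1(1.4) = (1.4 - (-1))/(0 - (-1)) × (1.4 - 1)/(0 - 1) × (1.4 - 2)/(0 - 2) × (1.4 - 3)/(0 - 3) = -0.153600
L_2(1.4) = (1.4 - (-1))/(1 - (-1)) × (1.4 - 0)/(1 - 0) × (1.4 - 2)/(1 - 2) × (1.4 - 3)/(1 - 3) = 0.806400
L_3(1.4) = (1.4 - (-1))/(2 - (-1)) × (1.4 - 0)/(2 - 0) × (1.4 - 1)/(2 - 1) × (1.4 - 3)/(2 - 3) = 0.358400
L_4(1.4) = (1.4 - (-1))/(3 - (-1)) × (1.4 - 0)/(3 - 0) × (1.4 - 1)/(3 - 1) × (1.4 - 2)/(3 - 2) = -0.033600

P(1.4) = (-8)×L_0(1.4) + 24×L_1(1.4) + 17×L_2(1.4) + (-11)×L_3(1.4) + 17×L_4(1.4)
P(1.4) = 5.329600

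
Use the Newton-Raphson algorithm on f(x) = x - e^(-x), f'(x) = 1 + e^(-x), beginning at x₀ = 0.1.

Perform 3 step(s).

f(x) = x - e^(-x)
f'(x) = 1 + e^(-x)
x₀ = 0.1

Newton-Raphson formula: x_{n+1} = x_n - f(x_n)/f'(x_n)

Iteration 1:
  f(0.100000) = -0.804837
  f'(0.100000) = 1.904837
  x_1 = 0.100000 - (-0.804837)/1.904837 = 0.522523
Iteration 2:
  f(0.522523) = -0.070500
  f'(0.522523) = 1.593023
  x_2 = 0.522523 - (-0.070500)/1.593023 = 0.566778
Iteration 3:
  f(0.566778) = -0.000572
  f'(0.566778) = 1.567350
  x_3 = 0.566778 - (-0.000572)/1.567350 = 0.567143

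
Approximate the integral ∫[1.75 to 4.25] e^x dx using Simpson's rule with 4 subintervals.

f(x) = e^x
a = 1.75, b = 4.25, n = 4
h = (b - a)/n = 0.625000

Simpson's rule: (h/3)[f(x₀) + 4f(x₁) + 2f(x₂) + ... + f(xₙ)]

x_0 = 1.7500, f(x_0) = 5.754603, coefficient = 1
x_1 = 2.3750, f(x_1) = 10.751013, coefficient = 4
x_2 = 3.0000, f(x_2) = 20.085537, coefficient = 2
x_3 = 3.6250, f(x_3) = 37.524723, coefficient = 4
x_4 = 4.2500, f(x_4) = 70.105412, coefficient = 1

I ≈ (0.625000/3) × 309.134034 = 64.402924
Exact value: 64.350810
Error: 0.052114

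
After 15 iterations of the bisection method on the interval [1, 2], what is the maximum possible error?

Bisection error bound: |error| ≤ (b-a)/2^n
|error| ≤ (2 - 1)/2^15 = 1/2^15
|error| ≤ 0.0000305176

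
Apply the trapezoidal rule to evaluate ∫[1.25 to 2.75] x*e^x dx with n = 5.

f(x) = x*e^x
a = 1.25, b = 2.75, n = 5
h = (b - a)/n = 0.300000

Trapezoidal rule: (h/2)[f(x₀) + 2f(x₁) + 2f(x₂) + ... + f(xₙ)]

x_0 = 1.2500, f(x_0) = 4.362929, coefficient = 1
x_1 = 1.5500, f(x_1) = 7.302779, coefficient = 2
x_2 = 1.8500, f(x_2) = 11.765666, coefficient = 2
x_3 = 2.1500, f(x_3) = 18.457446, coefficient = 2
x_4 = 2.4500, f(x_4) = 28.391449, coefficient = 2
x_5 = 2.7500, f(x_5) = 43.017238, coefficient = 1

I ≈ (0.300000/2) × 179.214846 = 26.882227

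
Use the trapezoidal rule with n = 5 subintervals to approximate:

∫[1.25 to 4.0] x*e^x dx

f(x) = x*e^x
a = 1.25, b = 4.0, n = 5
h = (b - a)/n = 0.550000

Trapezoidal rule: (h/2)[f(x₀) + 2f(x₁) + 2f(x₂) + ... + f(xₙ)]

x_0 = 1.2500, f(x_0) = 4.362929, coefficient = 1
x_1 = 1.8000, f(x_1) = 10.889365, coefficient = 2
x_2 = 2.3500, f(x_2) = 24.641089, coefficient = 2
x_3 = 2.9000, f(x_3) = 52.705022, coefficient = 2
x_4 = 3.4500, f(x_4) = 108.676353, coefficient = 2
x_5 = 4.0000, f(x_5) = 218.392600, coefficient = 1

I ≈ (0.550000/2) × 616.579187 = 169.559277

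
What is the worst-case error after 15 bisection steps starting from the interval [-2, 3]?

Bisection error bound: |error| ≤ (b-a)/2^n
|error| ≤ (3 - (-2))/2^15 = 5/2^15
|error| ≤ 0.0001525879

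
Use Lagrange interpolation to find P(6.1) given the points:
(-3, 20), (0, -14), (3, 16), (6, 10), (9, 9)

Lagrange interpolation formula:
P(x) = Σ yᵢ × Lᵢ(x)
where Lᵢ(x) = Π_{j≠i} (x - xⱼ)/(xᵢ - xⱼ)

L_0(6.1) = (6.1 - 0)/(-3 - 0) × (6.1 - 3)/(-3 - 3) × (6.1 - 6)/(-3 - 6) × (6.1 - 9)/(-3 - 9) = -0.002821
L_1(6.1) = (6.1 - (-3))/(0 - (-3)) × (6.1 - 3)/(0 - 3) × (6.1 - 6)/(0 - 6) × (6.1 - 9)/(0 - 9) = 0.016833
L_2(6.1) = (6.1 - (-3))/(3 - (-3)) × (6.1 - 0)/(3 - 0) × (6.1 - 6)/(3 - 6) × (6.1 - 9)/(3 - 9) = -0.049685
L_3(6.1) = (6.1 - (-3))/(6 - (-3)) × (6.1 - 0)/(6 - 0) × (6.1 - 3)/(6 - 3) × (6.1 - 9)/(6 - 9) = 1.026821
L_4(6.1) = (6.1 - (-3))/(9 - (-3)) × (6.1 - 0)/(9 - 0) × (6.1 - 3)/(9 - 3) × (6.1 - 6)/(9 - 6) = 0.008852

P(6.1) = 20×L_0(6.1) + (-14)×L_1(6.1) + 16×L_2(6.1) + 10×L_3(6.1) + 9×L_4(6.1)
P(6.1) = 9.260834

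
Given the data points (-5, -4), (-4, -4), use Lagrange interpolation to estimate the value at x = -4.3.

Lagrange interpolation formula:
P(x) = Σ yᵢ × Lᵢ(x)
where Lᵢ(x) = Π_{j≠i} (x - xⱼ)/(xᵢ - xⱼ)

L_0(-4.3) = (-4.3 - (-4))/(-5 - (-4)) = 0.300000
L_1(-4.3) = (-4.3 - (-5))/(-4 - (-5)) = 0.700000

P(-4.3) = (-4)×L_0(-4.3) + (-4)×L_1(-4.3)
P(-4.3) = -4.000000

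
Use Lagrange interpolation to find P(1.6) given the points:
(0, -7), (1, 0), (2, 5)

Lagrange interpolation formula:
P(x) = Σ yᵢ × Lᵢ(x)
where Lᵢ(x) = Π_{j≠i} (x - xⱼ)/(xᵢ - xⱼ)

L_0(1.6) = (1.6 - 1)/(0 - 1) × (1.6 - 2)/(0 - 2) = -0.120000
L_1(1.6) = (1.6 - 0)/(1 - 0) × (1.6 - 2)/(1 - 2) = 0.640000
L_2(1.6) = (1.6 - 0)/(2 - 0) × (1.6 - 1)/(2 - 1) = 0.480000

P(1.6) = (-7)×L_0(1.6) + 0×L_1(1.6) + 5×L_2(1.6)
P(1.6) = 3.240000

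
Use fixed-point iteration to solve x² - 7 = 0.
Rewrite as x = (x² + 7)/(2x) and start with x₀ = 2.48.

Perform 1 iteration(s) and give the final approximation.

Equation: x² - 7 = 0
Fixed-point form: x = (x² + 7)/(2x)
x₀ = 2.48

x_1 = g(2.480000) = 2.651290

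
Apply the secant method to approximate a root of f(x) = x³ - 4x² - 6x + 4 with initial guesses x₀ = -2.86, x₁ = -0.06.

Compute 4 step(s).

f(x) = x³ - 4x² - 6x + 4
x₀ = -2.86, x₁ = -0.06

Secant formula: x_{n+1} = x_n - f(x_n)(x_n - x_{n-1})/(f(x_n) - f(x_{n-1}))

Iteration 1:
  f(-2.860000) = -34.952056
  f(-0.060000) = 4.345384
  x_2 = -0.060000 - 4.345384×(-0.060000 - (-2.860000))/(4.345384 - (-34.952056))
       = -0.369615
Iteration 2:
  f(-0.060000) = 4.345384
  f(-0.369615) = 5.620734
  x_3 = -0.369615 - 5.620734×(-0.369615 - (-0.060000))/(5.620734 - 4.345384)
       = 0.994923
Iteration 3:
  f(-0.369615) = 5.620734
  f(0.994923) = -4.944179
  x_4 = 0.994923 - (-4.944179)×(0.994923 - (-0.369615))/(-4.944179 - 5.620734)
       = 0.356345
Iteration 4:
  f(0.994923) = -4.944179
  f(0.356345) = 1.399251
  x_5 = 0.356345 - 1.399251×(0.356345 - 0.994923)/(1.399251 - (-4.944179))
       = 0.497204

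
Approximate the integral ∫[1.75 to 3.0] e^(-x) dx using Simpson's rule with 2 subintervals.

f(x) = e^(-x)
a = 1.75, b = 3.0, n = 2
h = (b - a)/n = 0.625000

Simpson's rule: (h/3)[f(x₀) + 4f(x₁) + 2f(x₂) + ... + f(xₙ)]

x_0 = 1.7500, f(x_0) = 0.173774, coefficient = 1
x_1 = 2.3750, f(x_1) = 0.093014, coefficient = 4
x_2 = 3.0000, f(x_2) = 0.049787, coefficient = 1

I ≈ (0.625000/3) × 0.595619 = 0.124087
Exact value: 0.123987
Error: 0.000100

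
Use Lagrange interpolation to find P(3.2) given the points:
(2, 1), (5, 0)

Lagrange interpolation formula:
P(x) = Σ yᵢ × Lᵢ(x)
where Lᵢ(x) = Π_{j≠i} (x - xⱼ)/(xᵢ - xⱼ)

L_0(3.2) = (3.2 - 5)/(2 - 5) = 0.600000
L_1(3.2) = (3.2 - 2)/(5 - 2) = 0.400000

P(3.2) = 1×L_0(3.2) + 0×L_1(3.2)
P(3.2) = 0.600000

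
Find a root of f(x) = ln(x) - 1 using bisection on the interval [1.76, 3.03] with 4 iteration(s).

f(x) = ln(x) - 1
Initial interval: [1.76, 3.03]

Iteration 1:
  c_1 = (1.760000 + 3.030000)/2 = 2.395000
  f(c_1) = f(2.395000) = -0.126617
  f(a) × f(c) ≥ 0, new interval: [2.395000, 3.030000]
Iteration 2:
  c_2 = (2.395000 + 3.030000)/2 = 2.712500
  f(c_2) = f(2.712500) = -0.002129
  f(a) × f(c) ≥ 0, new interval: [2.712500, 3.030000]
Iteration 3:
  c_3 = (2.712500 + 3.030000)/2 = 2.871250
  f(c_3) = f(2.871250) = 0.054747
  f(a) × f(c) < 0, new interval: [2.712500, 2.871250]
Iteration 4:
  c_4 = (2.712500 + 2.871250)/2 = 2.791875
  f(c_4) = f(2.791875) = 0.026713
  f(a) × f(c) < 0, new interval: [2.712500, 2.791875]

After 4 iteration(s), the approximation is c_4 = 2.791875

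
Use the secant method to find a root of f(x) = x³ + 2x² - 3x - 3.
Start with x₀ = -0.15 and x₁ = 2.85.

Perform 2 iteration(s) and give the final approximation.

f(x) = x³ + 2x² - 3x - 3
x₀ = -0.15, x₁ = 2.85

Secant formula: x_{n+1} = x_n - f(x_n)(x_n - x_{n-1})/(f(x_n) - f(x_{n-1}))

Iteration 1:
  f(-0.150000) = -2.508375
  f(2.850000) = 27.844125
  x_2 = 2.850000 - 27.844125×(2.850000 - (-0.150000))/(27.844125 - (-2.508375))
       = 0.097924
Iteration 2:
  f(2.850000) = 27.844125
  f(0.097924) = -3.273656
  x_3 = 0.097924 - (-3.273656)×(0.097924 - 2.850000)/(-3.273656 - 27.844125)
       = 0.387449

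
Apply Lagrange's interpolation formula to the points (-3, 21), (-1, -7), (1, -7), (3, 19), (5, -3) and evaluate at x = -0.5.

Lagrange interpolation formula:
P(x) = Σ yᵢ × Lᵢ(x)
where Lᵢ(x) = Π_{j≠i} (x - xⱼ)/(xᵢ - xⱼ)

L_0(-0.5) = (-0.5 - (-1))/(-3 - (-1)) × (-0.5 - 1)/(-3 - 1) × (-0.5 - 3)/(-3 - 3) × (-0.5 - 5)/(-3 - 5) = -0.037598
L_1(-0.5) = (-0.5 - (-3))/(-1 - (-3)) × (-0.5 - 1)/(-1 - 1) × (-0.5 - 3)/(-1 - 3) × (-0.5 - 5)/(-1 - 5) = 0.751953
L_2(-0.5) = (-0.5 - (-3))/(1 - (-3)) × (-0.5 - (-1))/(1 - (-1)) × (-0.5 - 3)/(1 - 3) × (-0.5 - 5)/(1 - 5) = 0.375977
L_3(-0.5) = (-0.5 - (-3))/(3 - (-3)) × (-0.5 - (-1))/(3 - (-1)) × (-0.5 - 1)/(3 - 1) × (-0.5 - 5)/(3 - 5) = -0.107422
L_4(-0.5) = (-0.5 - (-3))/(5 - (-3)) × (-0.5 - (-1))/(5 - (-1)) × (-0.5 - 1)/(5 - 1) × (-0.5 - 3)/(5 - 3) = 0.017090

P(-0.5) = 21×L_0(-0.5) + (-7)×L_1(-0.5) + (-7)×L_2(-0.5) + 19×L_3(-0.5) + (-3)×L_4(-0.5)
P(-0.5) = -10.777344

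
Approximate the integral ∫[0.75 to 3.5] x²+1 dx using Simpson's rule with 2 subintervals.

f(x) = x²+1
a = 0.75, b = 3.5, n = 2
h = (b - a)/n = 1.375000

Simpson's rule: (h/3)[f(x₀) + 4f(x₁) + 2f(x₂) + ... + f(xₙ)]

x_0 = 0.7500, f(x_0) = 1.562500, coefficient = 1
x_1 = 2.1250, f(x_1) = 5.515625, coefficient = 4
x_2 = 3.5000, f(x_2) = 13.250000, coefficient = 1

I ≈ (1.375000/3) × 36.875000 = 16.901042
Exact value: 16.901042
Error: 0.000000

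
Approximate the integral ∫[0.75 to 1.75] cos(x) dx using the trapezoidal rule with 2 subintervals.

f(x) = cos(x)
a = 0.75, b = 1.75, n = 2
h = (b - a)/n = 0.500000

Trapezoidal rule: (h/2)[f(x₀) + 2f(x₁) + 2f(x₂) + ... + f(xₙ)]

x_0 = 0.7500, f(x_0) = 0.731689, coefficient = 1
x_1 = 1.2500, f(x_1) = 0.315322, coefficient = 2
x_2 = 1.7500, f(x_2) = -0.178246, coefficient = 1

I ≈ (0.500000/2) × 1.184088 = 0.296022
Exact value: 0.302347
Error: 0.006325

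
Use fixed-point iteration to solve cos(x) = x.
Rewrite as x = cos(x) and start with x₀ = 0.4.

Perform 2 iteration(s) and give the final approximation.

Equation: cos(x) = x
Fixed-point form: x = cos(x)
x₀ = 0.4

x_1 = g(0.400000) = 0.921061
x_2 = g(0.921061) = 0.604976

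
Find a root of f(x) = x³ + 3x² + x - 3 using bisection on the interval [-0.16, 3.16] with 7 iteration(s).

f(x) = x³ + 3x² + x - 3
Initial interval: [-0.16, 3.16]

Iteration 1:
  c_1 = (-0.160000 + 3.160000)/2 = 1.500000
  f(c_1) = f(1.500000) = 8.625000
  f(a) × f(c) < 0, new interval: [-0.160000, 1.500000]
Iteration 2:
  c_2 = (-0.160000 + 1.500000)/2 = 0.670000
  f(c_2) = f(0.670000) = -0.682537
  f(a) × f(c) ≥ 0, new interval: [0.670000, 1.500000]
Iteration 3:
  c_3 = (0.670000 + 1.500000)/2 = 1.085000
  f(c_3) = f(1.085000) = 2.893964
  f(a) × f(c) < 0, new interval: [0.670000, 1.085000]
Iteration 4:
  c_4 = (0.670000 + 1.085000)/2 = 0.877500
  f(c_4) = f(0.877500) = 0.863199
  f(a) × f(c) < 0, new interval: [0.670000, 0.877500]
Iteration 5:
  c_5 = (0.670000 + 0.877500)/2 = 0.773750
  f(c_5) = f(0.773750) = 0.033053
  f(a) × f(c) < 0, new interval: [0.670000, 0.773750]
Iteration 6:
  c_6 = (0.670000 + 0.773750)/2 = 0.721875
  f(c_6) = f(0.721875) = -0.338643
  f(a) × f(c) ≥ 0, new interval: [0.721875, 0.773750]
Iteration 7:
  c_7 = (0.721875 + 0.773750)/2 = 0.747812
  f(c_7) = f(0.747812) = -0.156323
  f(a) × f(c) ≥ 0, new interval: [0.747812, 0.773750]

After 7 iteration(s), the approximation is c_7 = 0.747812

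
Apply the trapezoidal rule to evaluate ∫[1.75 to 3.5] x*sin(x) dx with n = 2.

f(x) = x*sin(x)
a = 1.75, b = 3.5, n = 2
h = (b - a)/n = 0.875000

Trapezoidal rule: (h/2)[f(x₀) + 2f(x₁) + 2f(x₂) + ... + f(xₙ)]

x_0 = 1.7500, f(x_0) = 1.721975, coefficient = 1
x_1 = 2.6250, f(x_1) = 1.296541, coefficient = 2
x_2 = 3.5000, f(x_2) = -1.227741, coefficient = 1

I ≈ (0.875000/2) × 3.087316 = 1.350701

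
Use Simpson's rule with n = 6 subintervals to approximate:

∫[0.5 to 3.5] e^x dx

f(x) = e^x
a = 0.5, b = 3.5, n = 6
h = (b - a)/n = 0.500000

Simpson's rule: (h/3)[f(x₀) + 4f(x₁) + 2f(x₂) + ... + f(xₙ)]

x_0 = 0.5000, f(x_0) = 1.648721, coefficient = 1
x_1 = 1.0000, f(x_1) = 2.718282, coefficient = 4
x_2 = 1.5000, f(x_2) = 4.481689, coefficient = 2
x_3 = 2.0000, f(x_3) = 7.389056, coefficient = 4
x_4 = 2.5000, f(x_4) = 12.182494, coefficient = 2
x_5 = 3.0000, f(x_5) = 20.085537, coefficient = 4
x_6 = 3.5000, f(x_6) = 33.115452, coefficient = 1

I ≈ (0.500000/3) × 188.864039 = 31.477340
Exact value: 31.466731
Error: 0.010609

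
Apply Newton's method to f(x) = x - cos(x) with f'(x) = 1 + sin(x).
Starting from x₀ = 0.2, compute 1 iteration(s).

f(x) = x - cos(x)
f'(x) = 1 + sin(x)
x₀ = 0.2

Newton-Raphson formula: x_{n+1} = x_n - f(x_n)/f'(x_n)

Iteration 1:
  f(0.200000) = -0.780067
  f'(0.200000) = 1.198669
  x_1 = 0.200000 - (-0.780067)/1.198669 = 0.850777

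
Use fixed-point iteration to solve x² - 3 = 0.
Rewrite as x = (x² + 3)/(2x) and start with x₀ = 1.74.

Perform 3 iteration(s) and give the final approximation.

Equation: x² - 3 = 0
Fixed-point form: x = (x² + 3)/(2x)
x₀ = 1.74

x_1 = g(1.740000) = 1.732069
x_2 = g(1.732069) = 1.732051
x_3 = g(1.732051) = 1.732051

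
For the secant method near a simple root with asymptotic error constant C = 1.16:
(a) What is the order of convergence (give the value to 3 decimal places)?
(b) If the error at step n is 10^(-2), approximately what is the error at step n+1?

(a) Secant method has superlinear convergence with order φ = (1+√5)/2 ≈ 1.618.
    This means |e_{n+1}| ≈ C|e_n|^1.618.

(b) With |e_n| = 10^(-2) and C = 1.16:
    |e_{n+1}| ≈ 1.16 × (10^(-2))^1.618 = 1.16 × 10^(-3.24)

(a) ≈ 1.618 (golden ratio); (b) |e_{n+1}| ≈ 6.736e-04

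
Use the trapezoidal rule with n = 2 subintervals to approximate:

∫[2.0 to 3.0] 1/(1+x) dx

f(x) = 1/(1+x)
a = 2.0, b = 3.0, n = 2
h = (b - a)/n = 0.500000

Trapezoidal rule: (h/2)[f(x₀) + 2f(x₁) + 2f(x₂) + ... + f(xₙ)]

x_0 = 2.0000, f(x_0) = 0.333333, coefficient = 1
x_1 = 2.5000, f(x_1) = 0.285714, coefficient = 2
x_2 = 3.0000, f(x_2) = 0.250000, coefficient = 1

I ≈ (0.500000/2) × 1.154762 = 0.288690
Exact value: 0.287682
Error: 0.001008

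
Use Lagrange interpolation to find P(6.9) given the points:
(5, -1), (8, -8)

Lagrange interpolation formula:
P(x) = Σ yᵢ × Lᵢ(x)
where Lᵢ(x) = Π_{j≠i} (x - xⱼ)/(xᵢ - xⱼ)

L_0(6.9) = (6.9 - 8)/(5 - 8) = 0.366667
L_1(6.9) = (6.9 - 5)/(8 - 5) = 0.633333

P(6.9) = (-1)×L_0(6.9) + (-8)×L_1(6.9)
P(6.9) = -5.433333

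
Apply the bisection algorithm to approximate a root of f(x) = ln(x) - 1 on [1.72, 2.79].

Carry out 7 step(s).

f(x) = ln(x) - 1
Initial interval: [1.72, 2.79]

Iteration 1:
  c_1 = (1.720000 + 2.790000)/2 = 2.255000
  f(c_1) = f(2.255000) = -0.186850
  f(a) × f(c) ≥ 0, new interval: [2.255000, 2.790000]
Iteration 2:
  c_2 = (2.255000 + 2.790000)/2 = 2.522500
  f(c_2) = f(2.522500) = -0.074750
  f(a) × f(c) ≥ 0, new interval: [2.522500, 2.790000]
Iteration 3:
  c_3 = (2.522500 + 2.790000)/2 = 2.656250
  f(c_3) = f(2.656250) = -0.023085
  f(a) × f(c) ≥ 0, new interval: [2.656250, 2.790000]
Iteration 4:
  c_4 = (2.656250 + 2.790000)/2 = 2.723125
  f(c_4) = f(2.723125) = 0.001780
  f(a) × f(c) < 0, new interval: [2.656250, 2.723125]
Iteration 5:
  c_5 = (2.656250 + 2.723125)/2 = 2.689687
  f(c_5) = f(2.689687) = -0.010575
  f(a) × f(c) ≥ 0, new interval: [2.689687, 2.723125]
Iteration 6:
  c_6 = (2.689687 + 2.723125)/2 = 2.706406
  f(c_6) = f(2.706406) = -0.004378
  f(a) × f(c) ≥ 0, new interval: [2.706406, 2.723125]
Iteration 7:
  c_7 = (2.706406 + 2.723125)/2 = 2.714766
  f(c_7) = f(2.714766) = -0.001294
  f(a) × f(c) ≥ 0, new interval: [2.714766, 2.723125]

After 7 iteration(s), the approximation is c_7 = 2.714766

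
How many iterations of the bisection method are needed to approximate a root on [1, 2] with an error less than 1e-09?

We need (b-a)/2^n ≤ 1e-09
(2 - 1)/2^n ≤ 1e-09
1/2^n ≤ 1e-09
2^n ≥ 1000000000
n ≥ log₂(1000000000) = 29.90
n ≥ 30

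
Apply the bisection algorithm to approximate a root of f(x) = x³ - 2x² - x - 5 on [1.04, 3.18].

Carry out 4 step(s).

f(x) = x³ - 2x² - x - 5
Initial interval: [1.04, 3.18]

Iteration 1:
  c_1 = (1.040000 + 3.180000)/2 = 2.110000
  f(c_1) = f(2.110000) = -6.620269
  f(a) × f(c) ≥ 0, new interval: [2.110000, 3.180000]
Iteration 2:
  c_2 = (2.110000 + 3.180000)/2 = 2.645000
  f(c_2) = f(2.645000) = -3.132564
  f(a) × f(c) ≥ 0, new interval: [2.645000, 3.180000]
Iteration 3:
  c_3 = (2.645000 + 3.180000)/2 = 2.912500
  f(c_3) = f(2.912500) = -0.172076
  f(a) × f(c) ≥ 0, new interval: [2.912500, 3.180000]
Iteration 4:
  c_4 = (2.912500 + 3.180000)/2 = 3.046250
  f(c_4) = f(3.046250) = 1.662572
  f(a) × f(c) < 0, new interval: [2.912500, 3.046250]

After 4 iteration(s), the approximation is c_4 = 3.046250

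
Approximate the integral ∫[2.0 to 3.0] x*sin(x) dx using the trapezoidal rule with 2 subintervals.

f(x) = x*sin(x)
a = 2.0, b = 3.0, n = 2
h = (b - a)/n = 0.500000

Trapezoidal rule: (h/2)[f(x₀) + 2f(x₁) + 2f(x₂) + ... + f(xₙ)]

x_0 = 2.0000, f(x_0) = 1.818595, coefficient = 1
x_1 = 2.5000, f(x_1) = 1.496180, coefficient = 2
x_2 = 3.0000, f(x_2) = 0.423360, coefficient = 1

I ≈ (0.500000/2) × 5.234316 = 1.308579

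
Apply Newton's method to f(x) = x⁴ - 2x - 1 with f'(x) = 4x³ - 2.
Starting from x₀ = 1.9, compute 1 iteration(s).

f(x) = x⁴ - 2x - 1
f'(x) = 4x³ - 2
x₀ = 1.9

Newton-Raphson formula: x_{n+1} = x_n - f(x_n)/f'(x_n)

Iteration 1:
  f(1.900000) = 8.232100
  f'(1.900000) = 25.436000
  x_1 = 1.900000 - 8.232100/25.436000 = 1.576360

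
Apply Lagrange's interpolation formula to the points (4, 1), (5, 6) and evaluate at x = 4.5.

Lagrange interpolation formula:
P(x) = Σ yᵢ × Lᵢ(x)
where Lᵢ(x) = Π_{j≠i} (x - xⱼ)/(xᵢ - xⱼ)

L_0(4.5) = (4.5 - 5)/(4 - 5) = 0.500000
L_1(4.5) = (4.5 - 4)/(5 - 4) = 0.500000

P(4.5) = 1×L_0(4.5) + 6×L_1(4.5)
P(4.5) = 3.500000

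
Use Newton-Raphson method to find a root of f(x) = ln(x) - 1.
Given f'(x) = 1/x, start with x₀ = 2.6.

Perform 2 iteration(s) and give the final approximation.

f(x) = ln(x) - 1
f'(x) = 1/x
x₀ = 2.6

Newton-Raphson formula: x_{n+1} = x_n - f(x_n)/f'(x_n)

Iteration 1:
  f(2.600000) = -0.044489
  f'(2.600000) = 0.384615
  x_1 = 2.600000 - (-0.044489)/0.384615 = 2.715670
Iteration 2:
  f(2.715670) = -0.000961
  f'(2.715670) = 0.368233
  x_2 = 2.715670 - (-0.000961)/0.368233 = 2.718281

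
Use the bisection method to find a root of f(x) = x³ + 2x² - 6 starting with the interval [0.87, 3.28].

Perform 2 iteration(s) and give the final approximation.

f(x) = x³ + 2x² - 6
Initial interval: [0.87, 3.28]

Iteration 1:
  c_1 = (0.870000 + 3.280000)/2 = 2.075000
  f(c_1) = f(2.075000) = 11.545422
  f(a) × f(c) < 0, new interval: [0.870000, 2.075000]
Iteration 2:
  c_2 = (0.870000 + 2.075000)/2 = 1.472500
  f(c_2) = f(1.472500) = 1.529270
  f(a) × f(c) < 0, new interval: [0.870000, 1.472500]

After 2 iteration(s), the approximation is c_2 = 1.472500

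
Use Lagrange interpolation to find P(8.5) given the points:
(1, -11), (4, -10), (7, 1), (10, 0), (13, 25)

Lagrange interpolation formula:
P(x) = Σ yᵢ × Lᵢ(x)
where Lᵢ(x) = Π_{j≠i} (x - xⱼ)/(xᵢ - xⱼ)

L_0(8.5) = (8.5 - 4)/(1 - 4) × (8.5 - 7)/(1 - 7) × (8.5 - 10)/(1 - 10) × (8.5 - 13)/(1 - 13) = 0.023438
L_1(8.5) = (8.5 - 1)/(4 - 1) × (8.5 - 7)/(4 - 7) × (8.5 - 10)/(4 - 10) × (8.5 - 13)/(4 - 13) = -0.156250
L_2(8.5) = (8.5 - 1)/(7 - 1) × (8.5 - 4)/(7 - 4) × (8.5 - 10)/(7 - 10) × (8.5 - 13)/(7 - 13) = 0.703125
L_3(8.5) = (8.5 - 1)/(10 - 1) × (8.5 - 4)/(10 - 4) × (8.5 - 7)/(10 - 7) × (8.5 - 13)/(10 - 13) = 0.468750
L_4(8.5) = (8.5 - 1)/(13 - 1) × (8.5 - 4)/(13 - 4) × (8.5 - 7)/(13 - 7) × (8.5 - 10)/(13 - 10) = -0.039062

P(8.5) = (-11)×L_0(8.5) + (-10)×L_1(8.5) + 1×L_2(8.5) + 0×L_3(8.5) + 25×L_4(8.5)
P(8.5) = 1.031250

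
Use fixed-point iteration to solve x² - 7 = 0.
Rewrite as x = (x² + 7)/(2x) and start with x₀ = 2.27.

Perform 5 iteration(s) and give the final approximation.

Equation: x² - 7 = 0
Fixed-point form: x = (x² + 7)/(2x)
x₀ = 2.27

x_1 = g(2.270000) = 2.676850
x_2 = g(2.676850) = 2.645932
x_3 = g(2.645932) = 2.645751
x_4 = g(2.645751) = 2.645751
x_5 = g(2.645751) = 2.645751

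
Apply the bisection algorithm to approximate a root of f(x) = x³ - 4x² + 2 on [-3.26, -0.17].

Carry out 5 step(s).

f(x) = x³ - 4x² + 2
Initial interval: [-3.26, -0.17]

Iteration 1:
  c_1 = (-3.260000 + (-0.170000))/2 = -1.715000
  f(c_1) = f(-1.715000) = -14.809101
  f(a) × f(c) ≥ 0, new interval: [-1.715000, -0.170000]
Iteration 2:
  c_2 = (-1.715000 + (-0.170000))/2 = -0.942500
  f(c_2) = f(-0.942500) = -2.390454
  f(a) × f(c) ≥ 0, new interval: [-0.942500, -0.170000]
Iteration 3:
  c_3 = (-0.942500 + (-0.170000))/2 = -0.556250
  f(c_3) = f(-0.556250) = 0.590232
  f(a) × f(c) < 0, new interval: [-0.942500, -0.556250]
Iteration 4:
  c_4 = (-0.942500 + (-0.556250))/2 = -0.749375
  f(c_4) = f(-0.749375) = -0.667073
  f(a) × f(c) ≥ 0, new interval: [-0.749375, -0.556250]
Iteration 5:
  c_5 = (-0.749375 + (-0.556250))/2 = -0.652812
  f(c_5) = f(-0.652812) = 0.017138
  f(a) × f(c) < 0, new interval: [-0.749375, -0.652812]

After 5 iteration(s), the approximation is c_5 = -0.652812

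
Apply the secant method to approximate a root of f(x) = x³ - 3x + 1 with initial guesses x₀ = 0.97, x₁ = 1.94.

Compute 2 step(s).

f(x) = x³ - 3x + 1
x₀ = 0.97, x₁ = 1.94

Secant formula: x_{n+1} = x_n - f(x_n)(x_n - x_{n-1})/(f(x_n) - f(x_{n-1}))

Iteration 1:
  f(0.970000) = -0.997327
  f(1.940000) = 2.481384
  x_2 = 1.940000 - 2.481384×(1.940000 - 0.970000)/(2.481384 - (-0.997327))
       = 1.248094
Iteration 2:
  f(1.940000) = 2.481384
  f(1.248094) = -0.800078
  x_3 = 1.248094 - (-0.800078)×(1.248094 - 1.940000)/(-0.800078 - 2.481384)
       = 1.416793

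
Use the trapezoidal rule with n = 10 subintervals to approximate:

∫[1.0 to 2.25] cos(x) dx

f(x) = cos(x)
a = 1.0, b = 2.25, n = 10
h = (b - a)/n = 0.125000

Trapezoidal rule: (h/2)[f(x₀) + 2f(x₁) + 2f(x₂) + ... + f(xₙ)]

x_0 = 1.0000, f(x_0) = 0.540302, coefficient = 1
x_1 = 1.1250, f(x_1) = 0.431177, coefficient = 2
x_2 = 1.2500, f(x_2) = 0.315322, coefficient = 2
x_3 = 1.3750, f(x_3) = 0.194548, coefficient = 2
x_4 = 1.5000, f(x_4) = 0.070737, coefficient = 2
x_5 = 1.6250, f(x_5) = -0.054177, coefficient = 2
x_6 = 1.7500, f(x_6) = -0.178246, coefficient = 2
x_7 = 1.8750, f(x_7) = -0.299534, coefficient = 2
x_8 = 2.0000, f(x_8) = -0.416147, coefficient = 2
x_9 = 2.1250, f(x_9) = -0.526266, coefficient = 2
x_10 = 2.2500, f(x_10) = -0.628174, coefficient = 1

I ≈ (0.125000/2) × -1.013043 = -0.063315
Exact value: -0.063398
Error: 0.000083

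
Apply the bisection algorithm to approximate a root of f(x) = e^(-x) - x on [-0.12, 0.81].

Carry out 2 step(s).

f(x) = e^(-x) - x
Initial interval: [-0.12, 0.81]

Iteration 1:
  c_1 = (-0.120000 + 0.810000)/2 = 0.345000
  f(c_1) = f(0.345000) = 0.363220
  f(a) × f(c) ≥ 0, new interval: [0.345000, 0.810000]
Iteration 2:
  c_2 = (0.345000 + 0.810000)/2 = 0.577500
  f(c_2) = f(0.577500) = -0.016200
  f(a) × f(c) < 0, new interval: [0.345000, 0.577500]

After 2 iteration(s), the approximation is c_2 = 0.577500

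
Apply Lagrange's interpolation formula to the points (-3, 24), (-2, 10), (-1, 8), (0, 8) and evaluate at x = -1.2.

Lagrange interpolation formula:
P(x) = Σ yᵢ × Lᵢ(x)
where Lᵢ(x) = Π_{j≠i} (x - xⱼ)/(xᵢ - xⱼ)

L_0(-1.2) = (-1.2 - (-2))/(-3 - (-2)) × (-1.2 - (-1))/(-3 - (-1)) × (-1.2 - 0)/(-3 - 0) = -0.032000
L_1(-1.2) = (-1.2 - (-3))/(-2 - (-3)) × (-1.2 - (-1))/(-2 - (-1)) × (-1.2 - 0)/(-2 - 0) = 0.216000
L_2(-1.2) = (-1.2 - (-3))/(-1 - (-3)) × (-1.2 - (-2))/(-1 - (-2)) × (-1.2 - 0)/(-1 - 0) = 0.864000
L_3(-1.2) = (-1.2 - (-3))/(0 - (-3)) × (-1.2 - (-2))/(0 - (-2)) × (-1.2 - (-1))/(0 - (-1)) = -0.048000

P(-1.2) = 24×L_0(-1.2) + 10×L_1(-1.2) + 8×L_2(-1.2) + 8×L_3(-1.2)
P(-1.2) = 7.920000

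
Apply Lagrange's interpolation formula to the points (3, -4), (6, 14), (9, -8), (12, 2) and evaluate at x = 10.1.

Lagrange interpolation formula:
P(x) = Σ yᵢ × Lᵢ(x)
where Lᵢ(x) = Π_{j≠i} (x - xⱼ)/(xᵢ - xⱼ)

L_0(10.1) = (10.1 - 6)/(3 - 6) × (10.1 - 9)/(3 - 9) × (10.1 - 12)/(3 - 12) = 0.052895
L_1(10.1) = (10.1 - 3)/(6 - 3) × (10.1 - 9)/(6 - 9) × (10.1 - 12)/(6 - 12) = -0.274796
L_2(10.1) = (10.1 - 3)/(9 - 3) × (10.1 - 6)/(9 - 6) × (10.1 - 12)/(9 - 12) = 1.024241
L_3(10.1) = (10.1 - 3)/(12 - 3) × (10.1 - 6)/(12 - 6) × (10.1 - 9)/(12 - 9) = 0.197660

P(10.1) = (-4)×L_0(10.1) + 14×L_1(10.1) + (-8)×L_2(10.1) + 2×L_3(10.1)
P(10.1) = -11.857333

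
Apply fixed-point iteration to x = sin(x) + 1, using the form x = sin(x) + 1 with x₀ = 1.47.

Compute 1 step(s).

Equation: x = sin(x) + 1
Fixed-point form: x = sin(x) + 1
x₀ = 1.47

x_1 = g(1.470000) = 1.994924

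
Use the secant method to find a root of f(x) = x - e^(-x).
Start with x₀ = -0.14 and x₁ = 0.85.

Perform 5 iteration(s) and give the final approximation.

f(x) = x - e^(-x)
x₀ = -0.14, x₁ = 0.85

Secant formula: x_{n+1} = x_n - f(x_n)(x_n - x_{n-1})/(f(x_n) - f(x_{n-1}))

Iteration 1:
  f(-0.140000) = -1.290274
  f(0.850000) = 0.422585
  x_2 = 0.850000 - 0.422585×(0.850000 - (-0.140000))/(0.422585 - (-1.290274))
       = 0.605754
Iteration 2:
  f(0.850000) = 0.422585
  f(0.605754) = 0.060091
  x_3 = 0.605754 - 0.060091×(0.605754 - 0.850000)/(0.060091 - 0.422585)
       = 0.565265
Iteration 3:
  f(0.605754) = 0.060091
  f(0.565265) = -0.002945
  x_4 = 0.565265 - (-0.002945)×(0.565265 - 0.605754)/(-0.002945 - 0.060091)
       = 0.567156
Iteration 4:
  f(0.565265) = -0.002945
  f(0.567156) = 0.000020
  x_5 = 0.567156 - 0.000020×(0.567156 - 0.565265)/(0.000020 - (-0.002945))
       = 0.567143
Iteration 5:
  f(0.567156) = 0.000020
  f(0.567143) = 0.000000
  x_6 = 0.567143 - 0.000000×(0.567143 - 0.567156)/(0.000000 - 0.000020)
       = 0.567143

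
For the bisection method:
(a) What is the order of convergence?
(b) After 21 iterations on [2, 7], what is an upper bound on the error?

(a) Bisection has linear (order 1) convergence; the error is halved each step.

(b) Error bound = (b-a)/2^n = (7 - 2)/2^{21}
    = 5/2^{21}

(a) 1 (linear); (b) error ≤ 2.38e-06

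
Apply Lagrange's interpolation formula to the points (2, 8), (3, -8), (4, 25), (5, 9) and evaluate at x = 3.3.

Lagrange interpolation formula:
P(x) = Σ yᵢ × Lᵢ(x)
where Lᵢ(x) = Π_{j≠i} (x - xⱼ)/(xᵢ - xⱼ)

L_0(3.3) = (3.3 - 3)/(2 - 3) × (3.3 - 4)/(2 - 4) × (3.3 - 5)/(2 - 5) = -0.059500
L_1(3.3) = (3.3 - 2)/(3 - 2) × (3.3 - 4)/(3 - 4) × (3.3 - 5)/(3 - 5) = 0.773500
L_2(3.3) = (3.3 - 2)/(4 - 2) × (3.3 - 3)/(4 - 3) × (3.3 - 5)/(4 - 5) = 0.331500
L_3(3.3) = (3.3 - 2)/(5 - 2) × (3.3 - 3)/(5 - 3) × (3.3 - 4)/(5 - 4) = -0.045500

P(3.3) = 8×L_0(3.3) + (-8)×L_1(3.3) + 25×L_2(3.3) + 9×L_3(3.3)
P(3.3) = 1.214000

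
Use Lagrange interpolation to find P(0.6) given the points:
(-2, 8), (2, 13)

Lagrange interpolation formula:
P(x) = Σ yᵢ × Lᵢ(x)
where Lᵢ(x) = Π_{j≠i} (x - xⱼ)/(xᵢ - xⱼ)

L_0(0.6) = (0.6 - 2)/(-2 - 2) = 0.350000
L_1(0.6) = (0.6 - (-2))/(2 - (-2)) = 0.650000

P(0.6) = 8×L_0(0.6) + 13×L_1(0.6)
P(0.6) = 11.250000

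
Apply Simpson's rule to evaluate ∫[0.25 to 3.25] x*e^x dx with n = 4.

f(x) = x*e^x
a = 0.25, b = 3.25, n = 4
h = (b - a)/n = 0.750000

Simpson's rule: (h/3)[f(x₀) + 4f(x₁) + 2f(x₂) + ... + f(xₙ)]

x_0 = 0.2500, f(x_0) = 0.321006, coefficient = 1
x_1 = 1.0000, f(x_1) = 2.718282, coefficient = 4
x_2 = 1.7500, f(x_2) = 10.070555, coefficient = 2
x_3 = 2.5000, f(x_3) = 30.456235, coefficient = 4
x_4 = 3.2500, f(x_4) = 83.818605, coefficient = 1

I ≈ (0.750000/3) × 236.978787 = 59.244697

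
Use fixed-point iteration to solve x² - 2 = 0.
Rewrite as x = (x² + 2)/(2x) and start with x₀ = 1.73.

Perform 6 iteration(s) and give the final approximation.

Equation: x² - 2 = 0
Fixed-point form: x = (x² + 2)/(2x)
x₀ = 1.73

x_1 = g(1.730000) = 1.443035
x_2 = g(1.443035) = 1.414501
x_3 = g(1.414501) = 1.414214
x_4 = g(1.414214) = 1.414214
x_5 = g(1.414214) = 1.414214
x_6 = g(1.414214) = 1.414214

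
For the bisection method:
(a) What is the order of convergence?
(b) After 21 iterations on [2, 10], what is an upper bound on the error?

(a) Bisection has linear (order 1) convergence; the error is halved each step.

(b) Error bound = (b-a)/2^n = (10 - 2)/2^{21}
    = 8/2^{21}

(a) 1 (linear); (b) error ≤ 3.81e-06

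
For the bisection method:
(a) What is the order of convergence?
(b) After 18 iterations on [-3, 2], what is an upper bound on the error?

(a) Bisection has linear (order 1) convergence; the error is halved each step.

(b) Error bound = (b-a)/2^n = (2 - (-3))/2^{18}
    = 5/2^{18}

(a) 1 (linear); (b) error ≤ 1.91e-05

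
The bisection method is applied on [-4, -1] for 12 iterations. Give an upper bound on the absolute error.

Bisection error bound: |error| ≤ (b-a)/2^n
|error| ≤ (-1 - (-4))/2^12 = 3/2^12
|error| ≤ 0.0007324219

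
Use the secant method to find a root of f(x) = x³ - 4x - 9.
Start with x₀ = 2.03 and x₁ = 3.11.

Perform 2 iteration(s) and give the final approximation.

f(x) = x³ - 4x - 9
x₀ = 2.03, x₁ = 3.11

Secant formula: x_{n+1} = x_n - f(x_n)(x_n - x_{n-1})/(f(x_n) - f(x_{n-1}))

Iteration 1:
  f(2.030000) = -8.754573
  f(3.110000) = 8.640231
  x_2 = 3.110000 - 8.640231×(3.110000 - 2.030000)/(8.640231 - (-8.754573))
       = 2.573550
Iteration 2:
  f(3.110000) = 8.640231
  f(2.573550) = -2.249174
  x_3 = 2.573550 - (-2.249174)×(2.573550 - 3.110000)/(-2.249174 - 8.640231)
       = 2.684352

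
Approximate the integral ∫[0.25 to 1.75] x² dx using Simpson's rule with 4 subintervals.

f(x) = x²
a = 0.25, b = 1.75, n = 4
h = (b - a)/n = 0.375000

Simpson's rule: (h/3)[f(x₀) + 4f(x₁) + 2f(x₂) + ... + f(xₙ)]

x_0 = 0.2500, f(x_0) = 0.062500, coefficient = 1
x_1 = 0.6250, f(x_1) = 0.390625, coefficient = 4
x_2 = 1.0000, f(x_2) = 1.000000, coefficient = 2
x_3 = 1.3750, f(x_3) = 1.890625, coefficient = 4
x_4 = 1.7500, f(x_4) = 3.062500, coefficient = 1

I ≈ (0.375000/3) × 14.250000 = 1.781250
Exact value: 1.781250
Error: 0.000000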